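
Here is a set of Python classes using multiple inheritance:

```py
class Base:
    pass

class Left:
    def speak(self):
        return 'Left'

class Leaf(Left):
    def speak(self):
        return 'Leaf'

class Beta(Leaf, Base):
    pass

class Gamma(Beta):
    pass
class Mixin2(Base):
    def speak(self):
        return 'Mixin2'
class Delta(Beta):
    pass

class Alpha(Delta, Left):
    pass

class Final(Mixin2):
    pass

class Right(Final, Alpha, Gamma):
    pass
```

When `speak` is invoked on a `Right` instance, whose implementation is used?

L[Right] = Right + merge(L[Final], L[Alpha], L[Gamma], [Final Alpha Gamma])
  take Final:  [Final Mixin2 Base object] + [Alpha Delta Beta Leaf Left Base object] + [Gamma Beta Leaf Left Base object] + [Final Alpha Gamma]
  take Mixin2:  [Mixin2 Base object] + [Alpha Delta Beta Leaf Left Base object] + [Gamma Beta Leaf Left Base object] + [Alpha Gamma]
  take Alpha:  [Base object] + [Alpha Delta Beta Leaf Left Base object] + [Gamma Beta Leaf Left Base object] + [Alpha Gamma]
  take Delta:  [Base object] + [Delta Beta Leaf Left Base object] + [Gamma Beta Leaf Left Base object] + [Gamma]
  take Gamma:  [Base object] + [Beta Leaf Left Base object] + [Gamma Beta Leaf Left Base object] + [Gamma]
  take Beta:  [Base object] + [Beta Leaf Left Base object] + [Beta Leaf Left Base object]
  take Leaf:  [Base object] + [Leaf Left Base object] + [Leaf Left Base object]
  take Left:  [Base object] + [Left Base object] + [Left Base object]
  take Base:  [Base object] + [Base object] + [Base object]
  take object:  [object] + [object] + [object]
MRO: Right Final Mixin2 Alpha Delta Gamma Beta Leaf Left Base object
speak is defined in: Leaf, Left, Mixin2. First along the MRO is Mixin2.

Mixin2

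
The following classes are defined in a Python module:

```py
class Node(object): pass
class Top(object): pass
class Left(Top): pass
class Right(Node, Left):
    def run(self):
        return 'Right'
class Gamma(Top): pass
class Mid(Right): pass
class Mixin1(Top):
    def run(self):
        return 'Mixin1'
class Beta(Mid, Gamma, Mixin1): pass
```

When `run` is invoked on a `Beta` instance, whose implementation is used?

L[Beta] = Beta + merge(L[Mid], L[Gamma], L[Mixin1], [Mid Gamma Mixin1])
  take Mid:  [Mid Right Node Left Top object] + [Gamma Top object] + [Mixin1 Top object] + [Mid Gamma Mixin1]
  take Right:  [Right Node Left Top object] + [Gamma Top object] + [Mixin1 Top object] + [Gamma Mixin1]
  take Node:  [Node Left Top object] + [Gamma Top object] + [Mixin1 Top object] + [Gamma Mixin1]
  take Left:  [Left Top object] + [Gamma Top object] + [Mixin1 Top object] + [Gamma Mixin1]
  take Gamma:  [Top object] + [Gamma Top object] + [Mixin1 Top object] + [Gamma Mixin1]
  take Mixin1:  [Top object] + [Top object] + [Mixin1 Top object] + [Mixin1]
  take Top:  [Top object] + [Top object] + [Top object]
  take object:  [object] + [object] + [object]
MRO: Beta Mid Right Node Left Gamma Mixin1 Top object
run is defined in: Mixin1, Right. First along the MRO is Right.

Right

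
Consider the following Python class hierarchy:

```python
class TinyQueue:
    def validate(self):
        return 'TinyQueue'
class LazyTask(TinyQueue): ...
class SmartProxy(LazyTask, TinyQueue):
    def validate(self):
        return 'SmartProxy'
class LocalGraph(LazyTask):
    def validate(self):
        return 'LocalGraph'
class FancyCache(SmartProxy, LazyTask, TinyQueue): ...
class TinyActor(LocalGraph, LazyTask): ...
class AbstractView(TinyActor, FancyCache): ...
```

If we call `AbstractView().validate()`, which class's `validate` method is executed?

L[AbstractView] = AbstractView + merge(L[TinyActor], L[FancyCache], [TinyActor FancyCache])
  take TinyActor:  [TinyActor LocalGraph LazyTask TinyQueue object] + [FancyCache SmartProxy LazyTask TinyQueue object] + [TinyActor FancyCache]
  take LocalGraph:  [LocalGraph LazyTask TinyQueue object] + [FancyCache SmartProxy LazyTask TinyQueue object] + [FancyCache]
  take FancyCache:  [LazyTask TinyQueue object] + [FancyCache SmartProxy LazyTask TinyQueue object] + [FancyCache]
  take SmartProxy:  [LazyTask TinyQueue object] + [SmartProxy LazyTask TinyQueue object]
  take LazyTask:  [LazyTask TinyQueue object] + [LazyTask TinyQueue object]
  take TinyQueue:  [TinyQueue object] + [TinyQueue object]
  take object:  [object] + [object]
MRO: AbstractView TinyActor LocalGraph FancyCache SmartProxy LazyTask TinyQueue object
validate is defined in: LocalGraph, SmartProxy, TinyQueue. First along the MRO is LocalGraph.

LocalGraph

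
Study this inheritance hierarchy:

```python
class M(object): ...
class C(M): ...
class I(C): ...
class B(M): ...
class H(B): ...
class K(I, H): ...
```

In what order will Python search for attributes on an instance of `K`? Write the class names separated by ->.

K -> I -> C -> H -> B -> M -> object

L[K] = K + merge(L[I], L[H], [I H])
  take I:  [I C M object] + [H B M object] + [I H]
  take C:  [C M object] + [H B M object] + [H]
  take H:  [M object] + [H B M object] + [H]
  take B:  [M object] + [B M object]
  take M:  [M object] + [M object]
  take object:  [object] + [object]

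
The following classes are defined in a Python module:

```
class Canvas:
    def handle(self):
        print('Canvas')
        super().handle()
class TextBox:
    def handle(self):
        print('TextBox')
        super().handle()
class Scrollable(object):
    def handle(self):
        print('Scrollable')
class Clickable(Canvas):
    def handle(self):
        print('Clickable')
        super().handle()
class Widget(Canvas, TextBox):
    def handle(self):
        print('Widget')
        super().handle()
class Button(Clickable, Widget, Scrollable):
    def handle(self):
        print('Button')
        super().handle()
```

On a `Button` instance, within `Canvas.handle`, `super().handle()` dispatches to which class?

TextBox

L[Button] = Button + merge(L[Clickable], L[Widget], L[Scrollable], [Clickable Widget Scrollable])
  take Clickable:  [Clickable Canvas object] + [Widget Canvas TextBox object] + [Scrollable object] + [Clickable Widget Scrollable]
  take Widget:  [Canvas object] + [Widget Canvas TextBox object] + [Scrollable object] + [Widget Scrollable]
  take Canvas:  [Canvas object] + [Canvas TextBox object] + [Scrollable object] + [Scrollable]
  take TextBox:  [object] + [TextBox object] + [Scrollable object] + [Scrollable]
  take Scrollable:  [object] + [object] + [Scrollable object] + [Scrollable]
  take object:  [object] + [object] + [object]
MRO: Button Clickable Widget Canvas TextBox Scrollable object
super() in Canvas.handle on a Button instance goes to the class after Canvas in Button's MRO: TextBox.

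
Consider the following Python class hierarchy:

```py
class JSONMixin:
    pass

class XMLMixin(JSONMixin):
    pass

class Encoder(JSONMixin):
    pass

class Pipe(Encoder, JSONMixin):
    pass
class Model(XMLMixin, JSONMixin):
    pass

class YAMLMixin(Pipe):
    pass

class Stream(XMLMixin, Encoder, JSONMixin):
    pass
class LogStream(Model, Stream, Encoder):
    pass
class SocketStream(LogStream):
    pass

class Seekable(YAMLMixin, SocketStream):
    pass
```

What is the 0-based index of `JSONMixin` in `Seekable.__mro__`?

9

L[Seekable] = Seekable + merge(L[YAMLMixin], L[SocketStream], [YAMLMixin SocketStream])
  take YAMLMixin:  [YAMLMixin Pipe Encoder JSONMixin object] + [SocketStream LogStream Model Stream XMLMixin Encoder JSONMixin object] + [YAMLMixin SocketStream]
  take Pipe:  [Pipe Encoder JSONMixin object] + [SocketStream LogStream Model Stream XMLMixin Encoder JSONMixin object] + [SocketStream]
  take SocketStream:  [Encoder JSONMixin object] + [SocketStream LogStream Model Stream XMLMixin Encoder JSONMixin object] + [SocketStream]
  take LogStream:  [Encoder JSONMixin object] + [LogStream Model Stream XMLMixin Encoder JSONMixin object]
  take Model:  [Encoder JSONMixin object] + [Model Stream XMLMixin Encoder JSONMixin object]
  take Stream:  [Encoder JSONMixin object] + [Stream XMLMixin Encoder JSONMixin object]
  take XMLMixin:  [Encoder JSONMixin object] + [XMLMixin Encoder JSONMixin object]
  take Encoder:  [Encoder JSONMixin object] + [Encoder JSONMixin object]
  take JSONMixin:  [JSONMixin object] + [JSONMixin object]
  take object:  [object] + [object]
MRO: Seekable YAMLMixin Pipe SocketStream LogStream Model Stream XMLMixin Encoder JSONMixin object
JSONMixin sits at index 9.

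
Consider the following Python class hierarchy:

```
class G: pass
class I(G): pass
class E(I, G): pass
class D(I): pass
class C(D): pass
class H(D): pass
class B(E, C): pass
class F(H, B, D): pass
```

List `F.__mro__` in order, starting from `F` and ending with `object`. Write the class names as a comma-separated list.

L[F] = F + merge(L[H], L[B], L[D], [H B D])
  take H:  [H D I G object] + [B E C D I G object] + [D I G object] + [H B D]
  take B:  [D I G object] + [B E C D I G object] + [D I G object] + [B D]
  take E:  [D I G object] + [E C D I G object] + [D I G object] + [D]
  take C:  [D I G object] + [C D I G object] + [D I G object] + [D]
  take D:  [D I G object] + [D I G object] + [D I G object] + [D]
  take I:  [I G object] + [I G object] + [I G object]
  take G:  [G object] + [G object] + [G object]
  take object:  [object] + [object] + [object]

F, H, B, E, C, D, I, G, object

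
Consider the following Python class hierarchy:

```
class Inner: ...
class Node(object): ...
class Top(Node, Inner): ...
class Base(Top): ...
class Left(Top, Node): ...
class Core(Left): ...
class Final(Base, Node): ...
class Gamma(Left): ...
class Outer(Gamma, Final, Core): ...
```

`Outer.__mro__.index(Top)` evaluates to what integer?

L[Outer] = Outer + merge(L[Gamma], L[Final], L[Core], [Gamma Final Core])
  take Gamma:  [Gamma Left Top Node Inner object] + [Final Base Top Node Inner object] + [Core Left Top Node Inner object] + [Gamma Final Core]
  take Final:  [Left Top Node Inner object] + [Final Base Top Node Inner object] + [Core Left Top Node Inner object] + [Final Core]
  take Base:  [Left Top Node Inner object] + [Base Top Node Inner object] + [Core Left Top Node Inner object] + [Core]
  take Core:  [Left Top Node Inner object] + [Top Node Inner object] + [Core Left Top Node Inner object] + [Core]
  take Left:  [Left Top Node Inner object] + [Top Node Inner object] + [Left Top Node Inner object]
  take Top:  [Top Node Inner object] + [Top Node Inner object] + [Top Node Inner object]
  take Node:  [Node Inner object] + [Node Inner object] + [Node Inner object]
  take Inner:  [Inner object] + [Inner object] + [Inner object]
  take object:  [object] + [object] + [object]
MRO: Outer Gamma Final Base Core Left Top Node Inner object
Top sits at index 6.

6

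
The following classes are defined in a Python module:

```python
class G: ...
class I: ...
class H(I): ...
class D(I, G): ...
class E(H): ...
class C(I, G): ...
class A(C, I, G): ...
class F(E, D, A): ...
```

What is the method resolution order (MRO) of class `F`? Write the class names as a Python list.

L[F] = F + merge(L[E], L[D], L[A], [E D A])
  take E:  [E H I object] + [D I G object] + [A C I G object] + [E D A]
  take H:  [H I object] + [D I G object] + [A C I G object] + [D A]
  take D:  [I object] + [D I G object] + [A C I G object] + [D A]
  take A:  [I object] + [I G object] + [A C I G object] + [A]
  take C:  [I object] + [I G object] + [C I G object]
  take I:  [I object] + [I G object] + [I G object]
  take G:  [object] + [G object] + [G object]
  take object:  [object] + [object] + [object]

[F, E, H, D, A, C, I, G, object]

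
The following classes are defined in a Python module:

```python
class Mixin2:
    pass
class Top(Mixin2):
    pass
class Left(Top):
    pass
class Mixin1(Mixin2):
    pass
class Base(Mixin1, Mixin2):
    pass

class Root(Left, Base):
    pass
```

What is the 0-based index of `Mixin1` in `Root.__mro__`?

4

L[Root] = Root + merge(L[Left], L[Base], [Left Base])
  take Left:  [Left Top Mixin2 object] + [Base Mixin1 Mixin2 object] + [Left Base]
  take Top:  [Top Mixin2 object] + [Base Mixin1 Mixin2 object] + [Base]
  take Base:  [Mixin2 object] + [Base Mixin1 Mixin2 object] + [Base]
  take Mixin1:  [Mixin2 object] + [Mixin1 Mixin2 object]
  take Mixin2:  [Mixin2 object] + [Mixin2 object]
  take object:  [object] + [object]
MRO: Root Left Top Base Mixin1 Mixin2 object
Mixin1 sits at index 4.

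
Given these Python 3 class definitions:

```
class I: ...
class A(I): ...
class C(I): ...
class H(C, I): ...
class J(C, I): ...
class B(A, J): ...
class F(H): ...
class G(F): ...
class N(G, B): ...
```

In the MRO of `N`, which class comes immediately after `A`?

L[N] = N + merge(L[G], L[B], [G B])
  take G:  [G F H C I object] + [B A J C I object] + [G B]
  take F:  [F H C I object] + [B A J C I object] + [B]
  take H:  [H C I object] + [B A J C I object] + [B]
  take B:  [C I object] + [B A J C I object] + [B]
  take A:  [C I object] + [A J C I object]
  take J:  [C I object] + [J C I object]
  take C:  [C I object] + [C I object]
  take I:  [I object] + [I object]
  take object:  [object] + [object]
MRO: N G F H B A J C I object
A is at position 5; next is J.

J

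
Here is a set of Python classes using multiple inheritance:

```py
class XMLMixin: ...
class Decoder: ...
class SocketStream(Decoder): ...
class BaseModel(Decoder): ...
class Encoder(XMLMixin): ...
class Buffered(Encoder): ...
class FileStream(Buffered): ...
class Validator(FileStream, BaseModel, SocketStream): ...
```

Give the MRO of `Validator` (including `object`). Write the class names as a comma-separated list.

L[Validator] = Validator + merge(L[FileStream], L[BaseModel], L[SocketStream], [FileStream BaseModel SocketStream])
  take FileStream:  [FileStream Buffered Encoder XMLMixin object] + [BaseModel Decoder object] + [SocketStream Decoder object] + [FileStream BaseModel SocketStream]
  take Buffered:  [Buffered Encoder XMLMixin object] + [BaseModel Decoder object] + [SocketStream Decoder object] + [BaseModel SocketStream]
  take Encoder:  [Encoder XMLMixin object] + [BaseModel Decoder object] + [SocketStream Decoder object] + [BaseModel SocketStream]
  take XMLMixin:  [XMLMixin object] + [BaseModel Decoder object] + [SocketStream Decoder object] + [BaseModel SocketStream]
  take BaseModel:  [object] + [BaseModel Decoder object] + [SocketStream Decoder object] + [BaseModel SocketStream]
  take SocketStream:  [object] + [Decoder object] + [SocketStream Decoder object] + [SocketStream]
  take Decoder:  [object] + [Decoder object] + [Decoder object]
  take object:  [object] + [object] + [object]

Validator, FileStream, Buffered, Encoder, XMLMixin, BaseModel, SocketStream, Decoder, object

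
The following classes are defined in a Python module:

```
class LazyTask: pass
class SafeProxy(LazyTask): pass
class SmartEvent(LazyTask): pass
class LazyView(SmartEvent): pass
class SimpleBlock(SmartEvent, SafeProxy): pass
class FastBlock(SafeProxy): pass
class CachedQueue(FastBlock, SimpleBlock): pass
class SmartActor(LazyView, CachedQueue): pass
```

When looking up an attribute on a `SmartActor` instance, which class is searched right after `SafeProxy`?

L[SmartActor] = SmartActor + merge(L[LazyView], L[CachedQueue], [LazyView CachedQueue])
  take LazyView:  [LazyView SmartEvent LazyTask object] + [CachedQueue FastBlock SimpleBlock SmartEvent SafeProxy LazyTask object] + [LazyView CachedQueue]
  take CachedQueue:  [SmartEvent LazyTask object] + [CachedQueue FastBlock SimpleBlock SmartEvent SafeProxy LazyTask object] + [CachedQueue]
  take FastBlock:  [SmartEvent LazyTask object] + [FastBlock SimpleBlock SmartEvent SafeProxy LazyTask object]
  take SimpleBlock:  [SmartEvent LazyTask object] + [SimpleBlock SmartEvent SafeProxy LazyTask object]
  take SmartEvent:  [SmartEvent LazyTask object] + [SmartEvent SafeProxy LazyTask object]
  take SafeProxy:  [LazyTask object] + [SafeProxy LazyTask object]
  take LazyTask:  [LazyTask object] + [LazyTask object]
  take object:  [object] + [object]
MRO: SmartActor LazyView CachedQueue FastBlock SimpleBlock SmartEvent SafeProxy LazyTask object
SafeProxy is at position 6; next is LazyTask.

LazyTask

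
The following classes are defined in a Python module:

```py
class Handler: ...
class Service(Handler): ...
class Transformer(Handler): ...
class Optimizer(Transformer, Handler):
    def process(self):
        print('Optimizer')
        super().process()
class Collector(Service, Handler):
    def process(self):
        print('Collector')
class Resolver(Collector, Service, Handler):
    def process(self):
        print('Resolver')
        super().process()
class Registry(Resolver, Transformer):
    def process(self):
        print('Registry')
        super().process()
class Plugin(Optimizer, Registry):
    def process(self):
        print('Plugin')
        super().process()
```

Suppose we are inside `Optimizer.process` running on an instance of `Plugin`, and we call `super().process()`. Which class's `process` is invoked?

Registry

L[Plugin] = Plugin + merge(L[Optimizer], L[Registry], [Optimizer Registry])
  take Optimizer:  [Optimizer Transformer Handler object] + [Registry Resolver Collector Service Transformer Handler object] + [Optimizer Registry]
  take Registry:  [Transformer Handler object] + [Registry Resolver Collector Service Transformer Handler object] + [Registry]
  take Resolver:  [Transformer Handler object] + [Resolver Collector Service Transformer Handler object]
  take Collector:  [Transformer Handler object] + [Collector Service Transformer Handler object]
  take Service:  [Transformer Handler object] + [Service Transformer Handler object]
  take Transformer:  [Transformer Handler object] + [Transformer Handler object]
  take Handler:  [Handler object] + [Handler object]
  take object:  [object] + [object]
MRO: Plugin Optimizer Registry Resolver Collector Service Transformer Handler object
super() in Optimizer.process on a Plugin instance goes to the class after Optimizer in Plugin's MRO: Registry.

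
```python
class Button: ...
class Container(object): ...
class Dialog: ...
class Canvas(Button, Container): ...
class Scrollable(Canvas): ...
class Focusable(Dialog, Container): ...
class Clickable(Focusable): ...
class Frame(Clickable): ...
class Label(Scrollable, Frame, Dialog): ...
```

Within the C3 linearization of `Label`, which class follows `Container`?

object

L[Label] = Label + merge(L[Scrollable], L[Frame], L[Dialog], [Scrollable Frame Dialog])
  take Scrollable:  [Scrollable Canvas Button Container object] + [Frame Clickable Focusable Dialog Container object] + [Dialog object] + [Scrollable Frame Dialog]
  take Canvas:  [Canvas Button Container object] + [Frame Clickable Focusable Dialog Container object] + [Dialog object] + [Frame Dialog]
  take Button:  [Button Container object] + [Frame Clickable Focusable Dialog Container object] + [Dialog object] + [Frame Dialog]
  take Frame:  [Container object] + [Frame Clickable Focusable Dialog Container object] + [Dialog object] + [Frame Dialog]
  take Clickable:  [Container object] + [Clickable Focusable Dialog Container object] + [Dialog object] + [Dialog]
  take Focusable:  [Container object] + [Focusable Dialog Container object] + [Dialog object] + [Dialog]
  take Dialog:  [Container object] + [Dialog Container object] + [Dialog object] + [Dialog]
  take Container:  [Container object] + [Container object] + [object]
  take object:  [object] + [object] + [object]
MRO: Label Scrollable Canvas Button Frame Clickable Focusable Dialog Container object
Container is at position 8; next is object.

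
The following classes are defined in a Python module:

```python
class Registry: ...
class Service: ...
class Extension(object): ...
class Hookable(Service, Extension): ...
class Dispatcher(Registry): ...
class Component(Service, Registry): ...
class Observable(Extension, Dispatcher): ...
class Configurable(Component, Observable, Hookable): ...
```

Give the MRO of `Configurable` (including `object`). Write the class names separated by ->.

L[Configurable] = Configurable + merge(L[Component], L[Observable], L[Hookable], [Component Observable Hookable])
  take Component:  [Component Service Registry object] + [Observable Extension Dispatcher Registry object] + [Hookable Service Extension object] + [Component Observable Hookable]
  take Observable:  [Service Registry object] + [Observable Extension Dispatcher Registry object] + [Hookable Service Extension object] + [Observable Hookable]
  take Hookable:  [Service Registry object] + [Extension Dispatcher Registry object] + [Hookable Service Extension object] + [Hookable]
  take Service:  [Service Registry object] + [Extension Dispatcher Registry object] + [Service Extension object]
  take Extension:  [Registry object] + [Extension Dispatcher Registry object] + [Extension object]
  take Dispatcher:  [Registry object] + [Dispatcher Registry object] + [object]
  take Registry:  [Registry object] + [Registry object] + [object]
  take object:  [object] + [object] + [object]

Configurable -> Component -> Observable -> Hookable -> Service -> Extension -> Dispatcher -> Registry -> object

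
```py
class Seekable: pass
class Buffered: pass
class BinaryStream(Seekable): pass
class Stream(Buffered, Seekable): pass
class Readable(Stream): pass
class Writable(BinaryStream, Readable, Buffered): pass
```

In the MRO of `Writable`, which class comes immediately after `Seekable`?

L[Writable] = Writable + merge(L[BinaryStream], L[Readable], L[Buffered], [BinaryStream Readable Buffered])
  take BinaryStream:  [BinaryStream Seekable object] + [Readable Stream Buffered Seekable object] + [Buffered object] + [BinaryStream Readable Buffered]
  take Readable:  [Seekable object] + [Readable Stream Buffered Seekable object] + [Buffered object] + [Readable Buffered]
  take Stream:  [Seekable object] + [Stream Buffered Seekable object] + [Buffered object] + [Buffered]
  take Buffered:  [Seekable object] + [Buffered Seekable object] + [Buffered object] + [Buffered]
  take Seekable:  [Seekable object] + [Seekable object] + [object]
  take object:  [object] + [object] + [object]
MRO: Writable BinaryStream Readable Stream Buffered Seekable object
Seekable is at position 5; next is object.

object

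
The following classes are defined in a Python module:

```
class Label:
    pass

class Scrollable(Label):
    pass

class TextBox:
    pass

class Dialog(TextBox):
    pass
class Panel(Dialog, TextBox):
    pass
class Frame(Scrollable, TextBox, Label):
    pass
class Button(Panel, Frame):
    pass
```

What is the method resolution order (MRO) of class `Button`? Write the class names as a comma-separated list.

Button, Panel, Dialog, Frame, Scrollable, TextBox, Label, object

L[Button] = Button + merge(L[Panel], L[Frame], [Panel Frame])
  take Panel:  [Panel Dialog TextBox object] + [Frame Scrollable TextBox Label object] + [Panel Frame]
  take Dialog:  [Dialog TextBox object] + [Frame Scrollable TextBox Label object] + [Frame]
  take Frame:  [TextBox object] + [Frame Scrollable TextBox Label object] + [Frame]
  take Scrollable:  [TextBox object] + [Scrollable TextBox Label object]
  take TextBox:  [TextBox object] + [TextBox Label object]
  take Label:  [object] + [Label object]
  take object:  [object] + [object]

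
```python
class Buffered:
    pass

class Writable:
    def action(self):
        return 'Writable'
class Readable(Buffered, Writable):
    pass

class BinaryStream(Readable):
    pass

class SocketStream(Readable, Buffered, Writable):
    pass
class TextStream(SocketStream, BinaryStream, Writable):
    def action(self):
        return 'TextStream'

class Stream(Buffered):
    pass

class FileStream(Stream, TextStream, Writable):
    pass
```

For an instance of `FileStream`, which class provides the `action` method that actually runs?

L[FileStream] = FileStream + merge(L[Stream], L[TextStream], L[Writable], [Stream TextStream Writable])
  take Stream:  [Stream Buffered object] + [TextStream SocketStream BinaryStream Readable Buffered Writable object] + [Writable object] + [Stream TextStream Writable]
  take TextStream:  [Buffered object] + [TextStream SocketStream BinaryStream Readable Buffered Writable object] + [Writable object] + [TextStream Writable]
  take SocketStream:  [Buffered object] + [SocketStream BinaryStream Readable Buffered Writable object] + [Writable object] + [Writable]
  take BinaryStream:  [Buffered object] + [BinaryStream Readable Buffered Writable object] + [Writable object] + [Writable]
  take Readable:  [Buffered object] + [Readable Buffered Writable object] + [Writable object] + [Writable]
  take Buffered:  [Buffered object] + [Buffered Writable object] + [Writable object] + [Writable]
  take Writable:  [object] + [Writable object] + [Writable object] + [Writable]
  take object:  [object] + [object] + [object]
MRO: FileStream Stream TextStream SocketStream BinaryStream Readable Buffered Writable object
action is defined in: TextStream, Writable. First along the MRO is TextStream.

TextStream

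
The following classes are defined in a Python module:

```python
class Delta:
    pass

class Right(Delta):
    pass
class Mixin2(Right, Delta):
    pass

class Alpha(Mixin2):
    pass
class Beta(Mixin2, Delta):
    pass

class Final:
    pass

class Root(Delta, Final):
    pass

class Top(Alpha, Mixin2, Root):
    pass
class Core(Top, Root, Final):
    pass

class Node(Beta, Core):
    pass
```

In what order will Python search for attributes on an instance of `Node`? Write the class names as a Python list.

L[Node] = Node + merge(L[Beta], L[Core], [Beta Core])
  take Beta:  [Beta Mixin2 Right Delta object] + [Core Top Alpha Mixin2 Right Root Delta Final object] + [Beta Core]
  take Core:  [Mixin2 Right Delta object] + [Core Top Alpha Mixin2 Right Root Delta Final object] + [Core]
  take Top:  [Mixin2 Right Delta object] + [Top Alpha Mixin2 Right Root Delta Final object]
  take Alpha:  [Mixin2 Right Delta object] + [Alpha Mixin2 Right Root Delta Final object]
  take Mixin2:  [Mixin2 Right Delta object] + [Mixin2 Right Root Delta Final object]
  take Right:  [Right Delta object] + [Right Root Delta Final object]
  take Root:  [Delta object] + [Root Delta Final object]
  take Delta:  [Delta object] + [Delta Final object]
  take Final:  [object] + [Final object]
  take object:  [object] + [object]

[Node, Beta, Core, Top, Alpha, Mixin2, Right, Root, Delta, Final, object]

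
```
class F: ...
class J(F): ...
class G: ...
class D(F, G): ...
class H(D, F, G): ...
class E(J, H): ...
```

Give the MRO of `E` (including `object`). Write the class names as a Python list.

L[E] = E + merge(L[J], L[H], [J H])
  take J:  [J F object] + [H D F G object] + [J H]
  take H:  [F object] + [H D F G object] + [H]
  take D:  [F object] + [D F G object]
  take F:  [F object] + [F G object]
  take G:  [object] + [G object]
  take object:  [object] + [object]

[E, J, H, D, F, G, object]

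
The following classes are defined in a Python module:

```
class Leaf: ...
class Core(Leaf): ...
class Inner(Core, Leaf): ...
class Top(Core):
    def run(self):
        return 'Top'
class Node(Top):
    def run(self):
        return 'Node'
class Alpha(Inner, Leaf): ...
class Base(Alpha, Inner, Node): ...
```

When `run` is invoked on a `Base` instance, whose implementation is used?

L[Base] = Base + merge(L[Alpha], L[Inner], L[Node], [Alpha Inner Node])
  take Alpha:  [Alpha Inner Core Leaf object] + [Inner Core Leaf object] + [Node Top Core Leaf object] + [Alpha Inner Node]
  take Inner:  [Inner Core Leaf object] + [Inner Core Leaf object] + [Node Top Core Leaf object] + [Inner Node]
  take Node:  [Core Leaf object] + [Core Leaf object] + [Node Top Core Leaf object] + [Node]
  take Top:  [Core Leaf object] + [Core Leaf object] + [Top Core Leaf object]
  take Core:  [Core Leaf object] + [Core Leaf object] + [Core Leaf object]
  take Leaf:  [Leaf object] + [Leaf object] + [Leaf object]
  take object:  [object] + [object] + [object]
MRO: Base Alpha Inner Node Top Core Leaf object
run is defined in: Node, Top. First along the MRO is Node.

Node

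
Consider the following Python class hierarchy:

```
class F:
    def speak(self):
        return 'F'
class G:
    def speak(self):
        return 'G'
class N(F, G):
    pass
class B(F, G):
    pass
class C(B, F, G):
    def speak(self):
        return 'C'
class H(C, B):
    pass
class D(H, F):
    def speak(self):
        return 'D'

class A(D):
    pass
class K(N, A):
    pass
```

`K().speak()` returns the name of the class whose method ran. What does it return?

L[K] = K + merge(L[N], L[A], [N A])
  take N:  [N F G object] + [A D H C B F G object] + [N A]
  take A:  [F G object] + [A D H C B F G object] + [A]
  take D:  [F G object] + [D H C B F G object]
  take H:  [F G object] + [H C B F G object]
  take C:  [F G object] + [C B F G object]
  take B:  [F G object] + [B F G object]
  take F:  [F G object] + [F G object]
  take G:  [G object] + [G object]
  take object:  [object] + [object]
MRO: K N A D H C B F G object
speak is defined in: C, D, F, G. First along the MRO is D.

D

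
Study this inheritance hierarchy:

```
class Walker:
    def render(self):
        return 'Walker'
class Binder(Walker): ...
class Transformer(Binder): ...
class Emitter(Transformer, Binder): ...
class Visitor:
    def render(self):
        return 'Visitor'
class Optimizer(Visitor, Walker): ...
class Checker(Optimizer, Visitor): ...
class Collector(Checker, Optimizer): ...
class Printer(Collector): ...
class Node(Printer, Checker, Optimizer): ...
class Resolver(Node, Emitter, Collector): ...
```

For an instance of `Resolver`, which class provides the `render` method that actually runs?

Visitor

L[Resolver] = Resolver + merge(L[Node], L[Emitter], L[Collector], [Node Emitter Collector])
  take Node:  [Node Printer Collector Checker Optimizer Visitor Walker object] + [Emitter Transformer Binder Walker object] + [Collector Checker Optimizer Visitor Walker object] + [Node Emitter Collector]
  take Printer:  [Printer Collector Checker Optimizer Visitor Walker object] + [Emitter Transformer Binder Walker object] + [Collector Checker Optimizer Visitor Walker object] + [Emitter Collector]
  take Emitter:  [Collector Checker Optimizer Visitor Walker object] + [Emitter Transformer Binder Walker object] + [Collector Checker Optimizer Visitor Walker object] + [Emitter Collector]
  take Collector:  [Collector Checker Optimizer Visitor Walker object] + [Transformer Binder Walker object] + [Collector Checker Optimizer Visitor Walker object] + [Collector]
  take Checker:  [Checker Optimizer Visitor Walker object] + [Transformer Binder Walker object] + [Checker Optimizer Visitor Walker object]
  take Optimizer:  [Optimizer Visitor Walker object] + [Transformer Binder Walker object] + [Optimizer Visitor Walker object]
  take Visitor:  [Visitor Walker object] + [Transformer Binder Walker object] + [Visitor Walker object]
  take Transformer:  [Walker object] + [Transformer Binder Walker object] + [Walker object]
  take Binder:  [Walker object] + [Binder Walker object] + [Walker object]
  take Walker:  [Walker object] + [Walker object] + [Walker object]
  take object:  [object] + [object] + [object]
MRO: Resolver Node Printer Emitter Collector Checker Optimizer Visitor Transformer Binder Walker object
render is defined in: Visitor, Walker. First along the MRO is Visitor.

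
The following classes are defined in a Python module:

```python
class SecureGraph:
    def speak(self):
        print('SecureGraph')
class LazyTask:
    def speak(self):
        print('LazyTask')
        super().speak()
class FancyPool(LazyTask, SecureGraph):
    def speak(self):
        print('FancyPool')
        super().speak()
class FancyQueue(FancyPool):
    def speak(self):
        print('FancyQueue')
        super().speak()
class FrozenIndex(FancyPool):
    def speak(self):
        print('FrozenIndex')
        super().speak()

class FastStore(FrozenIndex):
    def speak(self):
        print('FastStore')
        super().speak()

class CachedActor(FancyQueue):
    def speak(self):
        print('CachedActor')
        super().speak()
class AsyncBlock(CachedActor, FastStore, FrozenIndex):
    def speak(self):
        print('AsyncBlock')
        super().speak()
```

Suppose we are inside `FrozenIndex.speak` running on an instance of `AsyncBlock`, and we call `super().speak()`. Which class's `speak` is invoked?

L[AsyncBlock] = AsyncBlock + merge(L[CachedActor], L[FastStore], L[FrozenIndex], [CachedActor FastStore FrozenIndex])
  take CachedActor:  [CachedActor FancyQueue FancyPool LazyTask SecureGraph object] + [FastStore FrozenIndex FancyPool LazyTask SecureGraph object] + [FrozenIndex FancyPool LazyTask SecureGraph object] + [CachedActor FastStore FrozenIndex]
  take FancyQueue:  [FancyQueue FancyPool LazyTask SecureGraph object] + [FastStore FrozenIndex FancyPool LazyTask SecureGraph object] + [FrozenIndex FancyPool LazyTask SecureGraph object] + [FastStore FrozenIndex]
  take FastStore:  [FancyPool LazyTask SecureGraph object] + [FastStore FrozenIndex FancyPool LazyTask SecureGraph object] + [FrozenIndex FancyPool LazyTask SecureGraph object] + [FastStore FrozenIndex]
  take FrozenIndex:  [FancyPool LazyTask SecureGraph object] + [FrozenIndex FancyPool LazyTask SecureGraph object] + [FrozenIndex FancyPool LazyTask SecureGraph object] + [FrozenIndex]
  take FancyPool:  [FancyPool LazyTask SecureGraph object] + [FancyPool LazyTask SecureGraph object] + [FancyPool LazyTask SecureGraph object]
  take LazyTask:  [LazyTask SecureGraph object] + [LazyTask SecureGraph object] + [LazyTask SecureGraph object]
  take SecureGraph:  [SecureGraph object] + [SecureGraph object] + [SecureGraph object]
  take object:  [object] + [object] + [object]
MRO: AsyncBlock CachedActor FancyQueue FastStore FrozenIndex FancyPool LazyTask SecureGraph object
super() in FrozenIndex.speak on a AsyncBlock instance goes to the class after FrozenIndex in AsyncBlock's MRO: FancyPool.

FancyPool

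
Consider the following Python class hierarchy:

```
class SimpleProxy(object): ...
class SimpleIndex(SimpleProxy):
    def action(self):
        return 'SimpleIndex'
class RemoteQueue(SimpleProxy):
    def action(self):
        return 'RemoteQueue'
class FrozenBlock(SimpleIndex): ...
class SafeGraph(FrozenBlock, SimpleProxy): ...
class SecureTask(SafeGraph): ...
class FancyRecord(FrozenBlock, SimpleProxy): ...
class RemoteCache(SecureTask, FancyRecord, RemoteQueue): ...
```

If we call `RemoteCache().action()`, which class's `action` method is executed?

L[RemoteCache] = RemoteCache + merge(L[SecureTask], L[FancyRecord], L[RemoteQueue], [SecureTask FancyRecord RemoteQueue])
  take SecureTask:  [SecureTask SafeGraph FrozenBlock SimpleIndex SimpleProxy object] + [FancyRecord FrozenBlock SimpleIndex SimpleProxy object] + [RemoteQueue SimpleProxy object] + [SecureTask FancyRecord RemoteQueue]
  take SafeGraph:  [SafeGraph FrozenBlock SimpleIndex SimpleProxy object] + [FancyRecord FrozenBlock SimpleIndex SimpleProxy object] + [RemoteQueue SimpleProxy object] + [FancyRecord RemoteQueue]
  take FancyRecord:  [FrozenBlock SimpleIndex SimpleProxy object] + [FancyRecord FrozenBlock SimpleIndex SimpleProxy object] + [RemoteQueue SimpleProxy object] + [FancyRecord RemoteQueue]
  take FrozenBlock:  [FrozenBlock SimpleIndex SimpleProxy object] + [FrozenBlock SimpleIndex SimpleProxy object] + [RemoteQueue SimpleProxy object] + [RemoteQueue]
  take SimpleIndex:  [SimpleIndex SimpleProxy object] + [SimpleIndex SimpleProxy object] + [RemoteQueue SimpleProxy object] + [RemoteQueue]
  take RemoteQueue:  [SimpleProxy object] + [SimpleProxy object] + [RemoteQueue SimpleProxy object] + [RemoteQueue]
  take SimpleProxy:  [SimpleProxy object] + [SimpleProxy object] + [SimpleProxy object]
  take object:  [object] + [object] + [object]
MRO: RemoteCache SecureTask SafeGraph FancyRecord FrozenBlock SimpleIndex RemoteQueue SimpleProxy object
action is defined in: RemoteQueue, SimpleIndex. First along the MRO is SimpleIndex.

SimpleIndex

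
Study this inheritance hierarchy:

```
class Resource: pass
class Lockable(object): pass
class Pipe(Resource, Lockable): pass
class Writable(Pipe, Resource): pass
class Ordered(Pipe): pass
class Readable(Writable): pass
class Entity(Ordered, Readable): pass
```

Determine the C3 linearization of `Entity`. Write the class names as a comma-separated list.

L[Entity] = Entity + merge(L[Ordered], L[Readable], [Ordered Readable])
  take Ordered:  [Ordered Pipe Resource Lockable object] + [Readable Writable Pipe Resource Lockable object] + [Ordered Readable]
  take Readable:  [Pipe Resource Lockable object] + [Readable Writable Pipe Resource Lockable object] + [Readable]
  take Writable:  [Pipe Resource Lockable object] + [Writable Pipe Resource Lockable object]
  take Pipe:  [Pipe Resource Lockable object] + [Pipe Resource Lockable object]
  take Resource:  [Resource Lockable object] + [Resource Lockable object]
  take Lockable:  [Lockable object] + [Lockable object]
  take object:  [object] + [object]

Entity, Ordered, Readable, Writable, Pipe, Resource, Lockable, object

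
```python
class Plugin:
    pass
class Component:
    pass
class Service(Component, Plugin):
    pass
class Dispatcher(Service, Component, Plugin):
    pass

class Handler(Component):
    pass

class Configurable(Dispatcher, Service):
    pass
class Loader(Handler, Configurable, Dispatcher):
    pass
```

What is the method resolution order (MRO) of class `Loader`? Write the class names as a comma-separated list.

L[Loader] = Loader + merge(L[Handler], L[Configurable], L[Dispatcher], [Handler Configurable Dispatcher])
  take Handler:  [Handler Component object] + [Configurable Dispatcher Service Component Plugin object] + [Dispatcher Service Component Plugin object] + [Handler Configurable Dispatcher]
  take Configurable:  [Component object] + [Configurable Dispatcher Service Component Plugin object] + [Dispatcher Service Component Plugin object] + [Configurable Dispatcher]
  take Dispatcher:  [Component object] + [Dispatcher Service Component Plugin object] + [Dispatcher Service Component Plugin object] + [Dispatcher]
  take Service:  [Component object] + [Service Component Plugin object] + [Service Component Plugin object]
  take Component:  [Component object] + [Component Plugin object] + [Component Plugin object]
  take Plugin:  [object] + [Plugin object] + [Plugin object]
  take object:  [object] + [object] + [object]

Loader, Handler, Configurable, Dispatcher, Service, Component, Plugin, object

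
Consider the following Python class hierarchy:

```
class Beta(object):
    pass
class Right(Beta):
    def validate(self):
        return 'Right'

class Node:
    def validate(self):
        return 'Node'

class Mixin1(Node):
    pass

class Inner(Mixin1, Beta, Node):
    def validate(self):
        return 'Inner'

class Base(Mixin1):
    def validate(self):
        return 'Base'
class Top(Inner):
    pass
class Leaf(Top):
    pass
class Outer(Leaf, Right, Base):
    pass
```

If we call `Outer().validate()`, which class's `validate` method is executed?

Inner

L[Outer] = Outer + merge(L[Leaf], L[Right], L[Base], [Leaf Right Base])
  take Leaf:  [Leaf Top Inner Mixin1 Beta Node object] + [Right Beta object] + [Base Mixin1 Node object] + [Leaf Right Base]
  take Top:  [Top Inner Mixin1 Beta Node object] + [Right Beta object] + [Base Mixin1 Node object] + [Right Base]
  take Inner:  [Inner Mixin1 Beta Node object] + [Right Beta object] + [Base Mixin1 Node object] + [Right Base]
  take Right:  [Mixin1 Beta Node object] + [Right Beta object] + [Base Mixin1 Node object] + [Right Base]
  take Base:  [Mixin1 Beta Node object] + [Beta object] + [Base Mixin1 Node object] + [Base]
  take Mixin1:  [Mixin1 Beta Node object] + [Beta object] + [Mixin1 Node object]
  take Beta:  [Beta Node object] + [Beta object] + [Node object]
  take Node:  [Node object] + [object] + [Node object]
  take object:  [object] + [object] + [object]
MRO: Outer Leaf Top Inner Right Base Mixin1 Beta Node object
validate is defined in: Base, Inner, Node, Right. First along the MRO is Inner.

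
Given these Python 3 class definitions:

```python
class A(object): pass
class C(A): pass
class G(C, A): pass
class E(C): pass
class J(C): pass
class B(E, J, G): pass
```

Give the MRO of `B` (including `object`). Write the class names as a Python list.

L[B] = B + merge(L[E], L[J], L[G], [E J G])
  take E:  [E C A object] + [J C A object] + [G C A object] + [E J G]
  take J:  [C A object] + [J C A object] + [G C A object] + [J G]
  take G:  [C A object] + [C A object] + [G C A object] + [G]
  take C:  [C A object] + [C A object] + [C A object]
  take A:  [A object] + [A object] + [A object]
  take object:  [object] + [object] + [object]

[B, E, J, G, C, A, object]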